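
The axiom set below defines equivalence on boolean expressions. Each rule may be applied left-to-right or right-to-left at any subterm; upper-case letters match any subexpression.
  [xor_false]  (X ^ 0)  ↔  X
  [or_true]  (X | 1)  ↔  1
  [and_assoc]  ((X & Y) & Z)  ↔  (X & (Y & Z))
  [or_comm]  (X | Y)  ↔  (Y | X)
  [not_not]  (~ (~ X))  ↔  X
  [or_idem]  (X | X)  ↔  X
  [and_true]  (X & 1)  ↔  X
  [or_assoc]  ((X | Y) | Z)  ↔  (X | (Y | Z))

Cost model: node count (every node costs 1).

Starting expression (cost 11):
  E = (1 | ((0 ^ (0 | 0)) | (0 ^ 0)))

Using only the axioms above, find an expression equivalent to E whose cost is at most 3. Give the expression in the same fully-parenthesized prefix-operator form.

(1) (0 | 0)  =[or_idem →]=  0    ⊢ (1 | ((0 ^ 0) | (0 ^ 0)))
(2) ((0 ^ 0) | (0 ^ 0))  =[or_idem →]=  (0 ^ 0)    ⊢ (1 | (0 ^ 0))
(3) (0 ^ 0)  =[xor_false →]=  0    ⊢ cost 3, within 3

(1 | 0)   [cost 3]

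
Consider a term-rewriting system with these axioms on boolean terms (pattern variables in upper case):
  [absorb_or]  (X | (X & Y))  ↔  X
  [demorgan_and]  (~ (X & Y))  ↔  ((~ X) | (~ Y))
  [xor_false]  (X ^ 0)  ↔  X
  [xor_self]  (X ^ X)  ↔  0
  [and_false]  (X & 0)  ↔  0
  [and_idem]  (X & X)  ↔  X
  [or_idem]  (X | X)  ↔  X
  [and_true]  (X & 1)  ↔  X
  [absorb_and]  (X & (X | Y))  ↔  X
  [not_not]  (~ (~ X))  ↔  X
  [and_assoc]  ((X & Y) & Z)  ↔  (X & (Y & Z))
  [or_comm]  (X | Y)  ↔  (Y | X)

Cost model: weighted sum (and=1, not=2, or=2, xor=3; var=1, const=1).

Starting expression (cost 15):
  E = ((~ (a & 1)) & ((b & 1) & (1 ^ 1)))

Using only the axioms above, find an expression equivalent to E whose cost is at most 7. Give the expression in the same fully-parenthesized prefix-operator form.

((~ a) & (b & 0))   [cost 7]

(1) (b & 1)  =[and_true →]=  b    ⊢ ((~ (a & 1)) & (b & (1 ^ 1)))
(2) (a & 1)  =[and_true →]=  a    ⊢ ((~ a) & (b & (1 ^ 1)))
(3) (1 ^ 1)  =[xor_self →]=  0    ⊢ cost 7, within 7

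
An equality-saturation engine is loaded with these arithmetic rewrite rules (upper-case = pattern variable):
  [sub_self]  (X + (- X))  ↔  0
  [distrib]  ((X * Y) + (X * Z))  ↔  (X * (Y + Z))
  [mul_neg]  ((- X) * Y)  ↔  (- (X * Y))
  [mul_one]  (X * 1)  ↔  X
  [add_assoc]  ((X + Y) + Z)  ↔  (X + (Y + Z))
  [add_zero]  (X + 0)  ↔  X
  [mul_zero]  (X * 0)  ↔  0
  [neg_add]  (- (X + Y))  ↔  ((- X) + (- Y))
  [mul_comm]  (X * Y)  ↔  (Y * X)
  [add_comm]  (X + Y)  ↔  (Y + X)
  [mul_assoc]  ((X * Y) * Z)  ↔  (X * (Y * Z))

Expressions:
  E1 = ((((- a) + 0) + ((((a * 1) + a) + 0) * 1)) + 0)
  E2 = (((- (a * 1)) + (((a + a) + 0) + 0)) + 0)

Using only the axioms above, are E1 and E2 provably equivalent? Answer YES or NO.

YES

step 1: add_zero (→) rewrites ((((- a) + 0) + ((((a * 1) + a) + 0) * 1)) + 0) into (((- a) + 0) + ((((a * 1) + a) + 0) * 1))
step 2: add_zero (→) rewrites (((a * 1) + a) + 0) into ((a * 1) + a), now (((- a) + 0) + (((a * 1) + a) * 1))
step 3: add_comm (→) rewrites ((a * 1) + a) into (a + (a * 1)), now (((- a) + 0) + ((a + (a * 1)) * 1))
step 4: add_zero (→) rewrites ((- a) + 0) into (- a), now ((- a) + ((a + (a * 1)) * 1))
step 5: mul_one (→) rewrites (a * 1) into a, now ((- a) + ((a + a) * 1))
step 6: mul_one (→) rewrites ((a + a) * 1) into (a + a), now ((- a) + (a + a))
step 7: add_zero (←) rewrites ((- a) + (a + a)) into (((- a) + (a + a)) + 0)
step 8: mul_one (←) rewrites a into (a * 1), now (((- (a * 1)) + (a + a)) + 0)
step 9: add_zero (←) rewrites (a + a) into ((a + a) + 0), now (((- (a * 1)) + ((a + a) + 0)) + 0)
step 10: add_zero (←) rewrites (a + a) into ((a + a) + 0), which is E2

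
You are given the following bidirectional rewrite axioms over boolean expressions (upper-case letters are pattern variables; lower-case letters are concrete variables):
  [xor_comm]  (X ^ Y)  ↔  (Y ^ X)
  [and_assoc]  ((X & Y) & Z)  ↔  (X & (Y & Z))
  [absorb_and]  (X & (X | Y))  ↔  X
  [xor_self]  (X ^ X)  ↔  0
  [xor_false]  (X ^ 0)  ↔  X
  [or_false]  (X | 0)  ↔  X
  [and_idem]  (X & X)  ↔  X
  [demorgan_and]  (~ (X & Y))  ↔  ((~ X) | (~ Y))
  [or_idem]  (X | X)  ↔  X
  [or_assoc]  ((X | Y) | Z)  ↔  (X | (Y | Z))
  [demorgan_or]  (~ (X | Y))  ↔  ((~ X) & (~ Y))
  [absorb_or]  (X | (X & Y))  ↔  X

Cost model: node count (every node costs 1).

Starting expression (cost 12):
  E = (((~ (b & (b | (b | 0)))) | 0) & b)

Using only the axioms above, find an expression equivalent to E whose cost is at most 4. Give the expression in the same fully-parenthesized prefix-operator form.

(1) ((~ (b & (b | (b | 0)))) | 0)  =[or_false →]=  (~ (b & (b | (b | 0))))    ⊢ ((~ (b & (b | (b | 0)))) & b)
(2) (b | 0)  =[or_false →]=  b    ⊢ ((~ (b & (b | b))) & b)
(3) (b & (b | b))  =[absorb_and →]=  b    ⊢ cost 4, within 4

((~ b) & b)   [cost 4]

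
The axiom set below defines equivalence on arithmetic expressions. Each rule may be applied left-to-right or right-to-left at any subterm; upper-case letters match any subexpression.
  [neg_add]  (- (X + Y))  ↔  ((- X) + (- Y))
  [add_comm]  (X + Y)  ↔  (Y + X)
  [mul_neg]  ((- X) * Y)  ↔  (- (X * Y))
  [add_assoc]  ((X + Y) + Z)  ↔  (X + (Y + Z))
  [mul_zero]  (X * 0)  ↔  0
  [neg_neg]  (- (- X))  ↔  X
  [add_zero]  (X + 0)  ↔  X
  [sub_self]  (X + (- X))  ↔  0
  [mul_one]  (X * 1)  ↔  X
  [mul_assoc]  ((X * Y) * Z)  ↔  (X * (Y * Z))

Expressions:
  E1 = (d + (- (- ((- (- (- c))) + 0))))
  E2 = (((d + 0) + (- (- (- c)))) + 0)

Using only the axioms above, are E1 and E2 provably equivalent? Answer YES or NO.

(1) ((- (- (- c))) + 0)  =[add_zero →]=  (- (- (- c)))    ⊢ (d + (- (- (- (- (- c))))))
(2) (- (- c))  =[neg_neg →]=  c    ⊢ (d + (- (- (- c))))
(3) (- (- c))  =[neg_neg →]=  c    ⊢ (d + (- c))
(4) (d + (- c))  =[add_zero ←]=  ((d + (- c)) + 0)
(5) d  =[add_zero ←]=  (d + 0)    ⊢ (((d + 0) + (- c)) + 0)
(6) c  =[neg_neg ←]=  (- (- c))    ⊢ E2

YES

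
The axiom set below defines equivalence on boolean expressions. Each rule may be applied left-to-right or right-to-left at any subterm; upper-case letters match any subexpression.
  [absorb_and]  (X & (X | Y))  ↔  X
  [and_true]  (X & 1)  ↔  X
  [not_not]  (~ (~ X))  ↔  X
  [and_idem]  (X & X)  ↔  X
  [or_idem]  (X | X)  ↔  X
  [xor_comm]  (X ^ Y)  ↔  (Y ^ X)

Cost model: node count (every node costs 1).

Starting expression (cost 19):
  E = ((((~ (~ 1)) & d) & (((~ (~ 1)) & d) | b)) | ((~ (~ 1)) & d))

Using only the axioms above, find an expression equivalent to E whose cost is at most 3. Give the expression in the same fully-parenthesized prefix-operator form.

(1 & d)   [cost 3]

step 1: absorb_and (→) rewrites (((~ (~ 1)) & d) & (((~ (~ 1)) & d) | b)) into ((~ (~ 1)) & d), now (((~ (~ 1)) & d) | ((~ (~ 1)) & d))
step 2: or_idem (→) rewrites (((~ (~ 1)) & d) | ((~ (~ 1)) & d)) into ((~ (~ 1)) & d)
step 3: not_not (→) rewrites (~ (~ 1)) into 1, reaching cost 3 (bound 3)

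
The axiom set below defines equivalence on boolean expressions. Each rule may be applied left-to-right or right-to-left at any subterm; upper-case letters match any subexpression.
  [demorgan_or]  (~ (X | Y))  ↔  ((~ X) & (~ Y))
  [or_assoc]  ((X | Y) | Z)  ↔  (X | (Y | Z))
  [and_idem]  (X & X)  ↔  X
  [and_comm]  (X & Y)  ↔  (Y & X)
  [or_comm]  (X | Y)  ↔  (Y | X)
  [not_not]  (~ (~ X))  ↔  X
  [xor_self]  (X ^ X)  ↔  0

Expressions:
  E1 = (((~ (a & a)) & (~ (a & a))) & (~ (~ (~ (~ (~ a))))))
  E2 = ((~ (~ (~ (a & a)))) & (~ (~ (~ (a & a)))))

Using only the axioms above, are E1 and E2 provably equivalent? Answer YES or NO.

YES

1. [not_not →] (~ (~ a))  →  a;  E1 = (((~ (a & a)) & (~ (a & a))) & (~ (~ (~ a))))
2. [and_idem →] ((~ (a & a)) & (~ (a & a)))  →  (~ (a & a));  E1 = ((~ (a & a)) & (~ (~ (~ a))))
3. [and_idem →] (a & a)  →  a;  E1 = ((~ a) & (~ (~ (~ a))))
4. [not_not →] (~ (~ a))  →  a;  E1 = ((~ a) & (~ a))
5. [and_idem →] ((~ a) & (~ a))  →  (~ a)
6. [and_idem ←] a  →  (a & a);  E1 = (~ (a & a))
7. [not_not ←] (~ (a & a))  →  (~ (~ (~ (a & a))))
8. [and_idem ←] (~ (~ (~ (a & a))))  →  ((~ (~ (~ (a & a)))) & (~ (~ (~ (a & a)))));  this is E2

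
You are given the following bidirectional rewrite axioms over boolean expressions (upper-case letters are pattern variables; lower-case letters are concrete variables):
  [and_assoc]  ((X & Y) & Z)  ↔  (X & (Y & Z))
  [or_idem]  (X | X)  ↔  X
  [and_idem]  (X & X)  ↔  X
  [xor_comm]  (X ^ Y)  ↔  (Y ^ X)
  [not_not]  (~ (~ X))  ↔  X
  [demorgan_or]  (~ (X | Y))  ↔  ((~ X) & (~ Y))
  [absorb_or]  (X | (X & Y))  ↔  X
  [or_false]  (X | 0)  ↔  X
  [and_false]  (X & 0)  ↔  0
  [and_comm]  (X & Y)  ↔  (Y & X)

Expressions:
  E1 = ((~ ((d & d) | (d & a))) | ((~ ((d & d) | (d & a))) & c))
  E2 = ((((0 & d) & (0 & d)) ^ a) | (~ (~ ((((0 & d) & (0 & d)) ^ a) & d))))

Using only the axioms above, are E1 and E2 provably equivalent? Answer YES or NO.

The axioms are sound identities: if E1 ↔* E2 then E1 and E2 evaluate identically under any assignment.
Under a=0, c=0, d=0: E1 evaluates to 1, E2 to 0. Distinct ⇒ no rewrite sequence connects them.

NO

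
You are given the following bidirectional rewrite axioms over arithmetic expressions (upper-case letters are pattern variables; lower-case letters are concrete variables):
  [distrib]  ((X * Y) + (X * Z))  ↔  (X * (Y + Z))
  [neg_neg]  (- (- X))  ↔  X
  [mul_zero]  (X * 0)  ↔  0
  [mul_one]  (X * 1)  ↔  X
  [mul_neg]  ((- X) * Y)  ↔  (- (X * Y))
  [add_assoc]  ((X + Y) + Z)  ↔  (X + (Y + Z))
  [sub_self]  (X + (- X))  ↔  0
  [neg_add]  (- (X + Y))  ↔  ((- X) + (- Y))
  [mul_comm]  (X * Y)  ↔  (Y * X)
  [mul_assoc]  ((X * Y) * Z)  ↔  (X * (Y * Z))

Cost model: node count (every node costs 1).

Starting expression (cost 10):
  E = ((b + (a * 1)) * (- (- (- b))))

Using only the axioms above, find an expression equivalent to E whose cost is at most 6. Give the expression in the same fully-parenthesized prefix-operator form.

((b + a) * (- b))   [cost 6]

1. [neg_neg →] (- (- b))  →  b;  E = ((b + (a * 1)) * (- b))
2. [mul_one →] (a * 1)  →  a;  cost 6 ≤ 6, done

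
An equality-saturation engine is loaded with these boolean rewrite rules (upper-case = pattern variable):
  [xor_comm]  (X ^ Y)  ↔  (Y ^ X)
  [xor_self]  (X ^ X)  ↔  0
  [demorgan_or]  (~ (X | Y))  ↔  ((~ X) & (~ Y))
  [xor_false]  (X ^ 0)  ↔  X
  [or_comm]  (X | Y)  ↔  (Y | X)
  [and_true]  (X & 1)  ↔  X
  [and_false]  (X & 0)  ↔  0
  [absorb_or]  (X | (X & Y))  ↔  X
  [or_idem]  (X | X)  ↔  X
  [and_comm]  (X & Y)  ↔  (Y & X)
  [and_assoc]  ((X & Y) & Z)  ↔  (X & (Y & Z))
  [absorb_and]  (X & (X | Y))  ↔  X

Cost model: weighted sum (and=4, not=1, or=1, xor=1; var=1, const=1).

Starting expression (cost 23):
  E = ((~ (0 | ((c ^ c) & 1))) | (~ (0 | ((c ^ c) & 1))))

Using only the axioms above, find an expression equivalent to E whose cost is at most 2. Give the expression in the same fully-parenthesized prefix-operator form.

(~ 0)   [cost 2]

1. [or_idem →] ((~ (0 | ((c ^ c) & 1))) | (~ (0 | ((c ^ c) & 1))))  →  (~ (0 | ((c ^ c) & 1)))
2. [xor_self →] (c ^ c)  →  0;  E = (~ (0 | (0 & 1)))
3. [absorb_or →] (0 | (0 & 1))  →  0;  cost 2 ≤ 2, done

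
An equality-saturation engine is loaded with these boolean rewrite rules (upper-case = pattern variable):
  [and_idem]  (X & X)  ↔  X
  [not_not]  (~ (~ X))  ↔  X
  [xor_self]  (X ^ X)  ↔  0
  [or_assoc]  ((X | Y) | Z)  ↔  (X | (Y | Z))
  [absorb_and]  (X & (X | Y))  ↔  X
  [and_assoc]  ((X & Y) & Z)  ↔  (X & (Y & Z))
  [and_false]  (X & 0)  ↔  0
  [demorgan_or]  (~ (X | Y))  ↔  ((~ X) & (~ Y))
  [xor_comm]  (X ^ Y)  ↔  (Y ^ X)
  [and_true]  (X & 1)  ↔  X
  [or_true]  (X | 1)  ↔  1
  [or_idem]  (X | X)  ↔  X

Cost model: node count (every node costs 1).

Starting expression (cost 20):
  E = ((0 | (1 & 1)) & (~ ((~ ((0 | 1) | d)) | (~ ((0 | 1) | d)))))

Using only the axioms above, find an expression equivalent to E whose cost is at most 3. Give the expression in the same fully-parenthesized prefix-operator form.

(1) ((~ ((0 | 1) | d)) | (~ ((0 | 1) | d)))  =[or_idem →]=  (~ ((0 | 1) | d))    ⊢ ((0 | (1 & 1)) & (~ (~ ((0 | 1) | d))))
(2) (~ (~ ((0 | 1) | d)))  =[not_not →]=  ((0 | 1) | d)    ⊢ ((0 | (1 & 1)) & ((0 | 1) | d))
(3) (1 & 1)  =[and_idem →]=  1    ⊢ ((0 | 1) & ((0 | 1) | d))
(4) ((0 | 1) & ((0 | 1) | d))  =[absorb_and →]=  (0 | 1)    ⊢ cost 3, within 3

(0 | 1)   [cost 3]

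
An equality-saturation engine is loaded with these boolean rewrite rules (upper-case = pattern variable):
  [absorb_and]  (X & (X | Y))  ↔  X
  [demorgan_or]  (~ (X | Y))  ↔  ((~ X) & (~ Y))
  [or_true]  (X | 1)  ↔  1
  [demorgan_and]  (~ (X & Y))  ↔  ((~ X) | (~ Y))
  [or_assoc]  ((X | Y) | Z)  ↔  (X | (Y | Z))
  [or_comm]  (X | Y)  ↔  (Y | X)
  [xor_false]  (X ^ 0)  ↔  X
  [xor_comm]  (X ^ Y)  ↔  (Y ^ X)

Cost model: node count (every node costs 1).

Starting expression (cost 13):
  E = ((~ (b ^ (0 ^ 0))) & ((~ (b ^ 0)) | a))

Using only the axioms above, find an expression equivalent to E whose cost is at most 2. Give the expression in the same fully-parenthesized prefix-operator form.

(1) (0 ^ 0)  =[xor_false →]=  0    ⊢ ((~ (b ^ 0)) & ((~ (b ^ 0)) | a))
(2) ((~ (b ^ 0)) & ((~ (b ^ 0)) | a))  =[absorb_and →]=  (~ (b ^ 0))
(3) (b ^ 0)  =[xor_false →]=  b    ⊢ cost 2, within 2

(~ b)   [cost 2]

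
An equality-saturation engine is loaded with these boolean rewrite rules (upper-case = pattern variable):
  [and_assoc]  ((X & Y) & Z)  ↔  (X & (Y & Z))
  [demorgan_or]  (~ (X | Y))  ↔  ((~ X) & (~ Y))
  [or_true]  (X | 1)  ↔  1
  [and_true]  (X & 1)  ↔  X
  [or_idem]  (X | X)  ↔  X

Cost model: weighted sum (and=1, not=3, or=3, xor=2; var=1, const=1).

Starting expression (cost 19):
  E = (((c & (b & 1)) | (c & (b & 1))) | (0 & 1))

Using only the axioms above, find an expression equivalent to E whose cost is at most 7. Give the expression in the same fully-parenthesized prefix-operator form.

((c & b) | 0)   [cost 7]

1. [or_idem →] ((c & (b & 1)) | (c & (b & 1)))  →  (c & (b & 1));  E = ((c & (b & 1)) | (0 & 1))
2. [and_true →] (0 & 1)  →  0;  E = ((c & (b & 1)) | 0)
3. [and_true →] (b & 1)  →  b;  cost 7 ≤ 7, done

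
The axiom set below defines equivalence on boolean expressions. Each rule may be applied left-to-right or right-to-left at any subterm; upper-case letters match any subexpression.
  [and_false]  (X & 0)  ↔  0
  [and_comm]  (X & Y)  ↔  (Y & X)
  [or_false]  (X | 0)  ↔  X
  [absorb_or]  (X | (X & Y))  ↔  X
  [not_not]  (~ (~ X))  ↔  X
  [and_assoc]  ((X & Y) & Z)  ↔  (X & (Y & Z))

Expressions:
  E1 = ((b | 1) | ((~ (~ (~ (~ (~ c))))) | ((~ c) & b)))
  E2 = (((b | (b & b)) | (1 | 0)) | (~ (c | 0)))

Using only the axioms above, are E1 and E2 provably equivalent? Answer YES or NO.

YES

1. [not_not →] (~ (~ (~ c)))  →  (~ c);  E1 = ((b | 1) | ((~ (~ (~ c))) | ((~ c) & b)))
2. [not_not →] (~ (~ c))  →  c;  E1 = ((b | 1) | ((~ c) | ((~ c) & b)))
3. [absorb_or →] ((~ c) | ((~ c) & b))  →  (~ c);  E1 = ((b | 1) | (~ c))
4. [absorb_or ←] b  →  (b | (b & b));  E1 = (((b | (b & b)) | 1) | (~ c))
5. [or_false ←] c  →  (c | 0);  E1 = (((b | (b & b)) | 1) | (~ (c | 0)))
6. [or_false ←] 1  →  (1 | 0);  this is E2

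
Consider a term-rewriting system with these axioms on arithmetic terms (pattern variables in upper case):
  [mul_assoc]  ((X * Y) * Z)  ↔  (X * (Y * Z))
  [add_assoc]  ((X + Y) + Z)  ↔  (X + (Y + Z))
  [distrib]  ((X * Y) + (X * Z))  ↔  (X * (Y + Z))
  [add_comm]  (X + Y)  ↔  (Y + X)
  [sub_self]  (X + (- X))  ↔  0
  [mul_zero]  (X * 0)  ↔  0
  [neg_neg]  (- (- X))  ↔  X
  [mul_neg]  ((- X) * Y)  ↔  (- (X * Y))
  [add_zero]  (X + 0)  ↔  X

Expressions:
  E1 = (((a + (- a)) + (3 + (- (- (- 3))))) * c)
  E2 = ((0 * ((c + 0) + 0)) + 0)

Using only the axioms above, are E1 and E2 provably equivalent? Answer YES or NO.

(1) (- (- 3))  =[neg_neg →]=  3    ⊢ (((a + (- a)) + (3 + (- 3))) * c)
(2) (3 + (- 3))  =[sub_self →]=  0    ⊢ (((a + (- a)) + 0) * c)
(3) (a + (- a))  =[sub_self →]=  0    ⊢ ((0 + 0) * c)
(4) (0 + 0)  =[add_zero →]=  0    ⊢ (0 * c)
(5) (0 * c)  =[add_zero ←]=  ((0 * c) + 0)
(6) c  =[add_zero ←]=  (c + 0)    ⊢ ((0 * (c + 0)) + 0)
(7) c  =[add_zero ←]=  (c + 0)    ⊢ E2

YES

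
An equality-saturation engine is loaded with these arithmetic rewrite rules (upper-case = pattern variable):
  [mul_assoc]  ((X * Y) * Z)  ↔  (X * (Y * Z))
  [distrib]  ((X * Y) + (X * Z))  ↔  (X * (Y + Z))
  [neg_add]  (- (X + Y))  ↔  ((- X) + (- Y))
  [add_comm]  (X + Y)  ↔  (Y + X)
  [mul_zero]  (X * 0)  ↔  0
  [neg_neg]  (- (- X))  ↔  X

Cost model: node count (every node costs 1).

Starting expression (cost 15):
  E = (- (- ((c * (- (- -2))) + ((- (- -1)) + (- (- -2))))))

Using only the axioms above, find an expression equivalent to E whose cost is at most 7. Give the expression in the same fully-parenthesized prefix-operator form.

((c * -2) + (-1 + -2))   [cost 7]

1. [neg_neg →] (- (- ((c * (- (- -2))) + ((- (- -1)) + (- (- -2))))))  →  ((c * (- (- -2))) + ((- (- -1)) + (- (- -2))))
2. [neg_neg →] (- (- -1))  →  -1;  E = ((c * (- (- -2))) + (-1 + (- (- -2))))
3. [neg_neg →] (- (- -2))  →  -2;  E = ((c * (- (- -2))) + (-1 + -2))
4. [neg_neg →] (- (- -2))  →  -2;  cost 7 ≤ 7, done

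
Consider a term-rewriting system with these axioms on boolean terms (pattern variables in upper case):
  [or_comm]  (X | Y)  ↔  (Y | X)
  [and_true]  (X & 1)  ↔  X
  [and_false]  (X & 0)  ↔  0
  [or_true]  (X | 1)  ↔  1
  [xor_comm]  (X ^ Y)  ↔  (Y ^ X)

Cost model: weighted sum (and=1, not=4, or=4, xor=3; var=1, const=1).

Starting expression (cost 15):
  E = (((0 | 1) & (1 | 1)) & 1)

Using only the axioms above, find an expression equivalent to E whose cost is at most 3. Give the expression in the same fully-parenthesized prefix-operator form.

(1) (0 | 1)  =[or_true →]=  1    ⊢ ((1 & (1 | 1)) & 1)
(2) (1 | 1)  =[or_true →]=  1    ⊢ ((1 & 1) & 1)
(3) (1 & 1)  =[and_true →]=  1    ⊢ cost 3, within 3

(1 & 1)   [cost 3]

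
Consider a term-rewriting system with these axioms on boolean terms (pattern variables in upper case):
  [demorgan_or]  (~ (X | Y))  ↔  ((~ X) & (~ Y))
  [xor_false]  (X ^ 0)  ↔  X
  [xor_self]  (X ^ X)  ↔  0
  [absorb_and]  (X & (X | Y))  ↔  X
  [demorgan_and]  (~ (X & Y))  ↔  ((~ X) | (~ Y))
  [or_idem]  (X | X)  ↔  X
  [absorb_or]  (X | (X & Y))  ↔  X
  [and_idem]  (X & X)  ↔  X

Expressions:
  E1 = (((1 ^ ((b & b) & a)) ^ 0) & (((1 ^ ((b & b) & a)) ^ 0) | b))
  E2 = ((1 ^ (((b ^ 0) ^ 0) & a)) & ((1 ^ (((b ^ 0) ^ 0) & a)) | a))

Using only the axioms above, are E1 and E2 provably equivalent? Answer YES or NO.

YES

1. [absorb_and →] (((1 ^ ((b & b) & a)) ^ 0) & (((1 ^ ((b & b) & a)) ^ 0) | b))  →  ((1 ^ ((b & b) & a)) ^ 0)
2. [xor_false →] ((1 ^ ((b & b) & a)) ^ 0)  →  (1 ^ ((b & b) & a))
3. [and_idem →] (b & b)  →  b;  E1 = (1 ^ (b & a))
4. [xor_false ←] b  →  (b ^ 0);  E1 = (1 ^ ((b ^ 0) & a))
5. [xor_false ←] b  →  (b ^ 0);  E1 = (1 ^ (((b ^ 0) ^ 0) & a))
6. [absorb_and ←] (1 ^ (((b ^ 0) ^ 0) & a))  →  ((1 ^ (((b ^ 0) ^ 0) & a)) & ((1 ^ (((b ^ 0) ^ 0) & a)) | a));  this is E2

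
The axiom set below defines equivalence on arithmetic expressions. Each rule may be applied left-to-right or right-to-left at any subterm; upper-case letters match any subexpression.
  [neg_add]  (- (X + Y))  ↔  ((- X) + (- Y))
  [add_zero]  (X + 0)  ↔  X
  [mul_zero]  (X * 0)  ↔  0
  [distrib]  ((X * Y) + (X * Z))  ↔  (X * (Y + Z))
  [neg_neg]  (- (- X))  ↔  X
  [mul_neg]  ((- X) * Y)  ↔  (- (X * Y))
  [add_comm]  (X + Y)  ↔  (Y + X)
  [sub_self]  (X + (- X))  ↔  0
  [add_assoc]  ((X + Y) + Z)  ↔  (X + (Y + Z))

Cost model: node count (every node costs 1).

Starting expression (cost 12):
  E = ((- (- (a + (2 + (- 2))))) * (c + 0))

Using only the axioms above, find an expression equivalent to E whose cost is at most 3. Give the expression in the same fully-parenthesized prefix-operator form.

step 1: sub_self (→) rewrites (2 + (- 2)) into 0, now ((- (- (a + 0))) * (c + 0))
step 2: add_zero (→) rewrites (c + 0) into c, now ((- (- (a + 0))) * c)
step 3: neg_neg (→) rewrites (- (- (a + 0))) into (a + 0), now ((a + 0) * c)
step 4: add_zero (→) rewrites (a + 0) into a, reaching cost 3 (bound 3)

(a * c)   [cost 3]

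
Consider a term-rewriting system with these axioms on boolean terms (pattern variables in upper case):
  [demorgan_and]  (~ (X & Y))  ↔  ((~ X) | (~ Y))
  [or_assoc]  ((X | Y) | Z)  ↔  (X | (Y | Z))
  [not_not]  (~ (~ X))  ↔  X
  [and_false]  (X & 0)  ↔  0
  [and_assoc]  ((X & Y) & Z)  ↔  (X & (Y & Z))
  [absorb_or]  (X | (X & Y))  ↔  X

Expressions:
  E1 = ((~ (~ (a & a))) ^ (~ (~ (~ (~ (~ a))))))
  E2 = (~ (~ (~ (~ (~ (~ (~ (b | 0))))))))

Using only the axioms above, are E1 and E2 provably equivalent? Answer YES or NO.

NO

All listed rules preserve value, hence provable equivalence implies equal values everywhere; look for a separating assignment.
a=0, b=1 gives E1 ↦ 1, E2 ↦ 0; values differ ⇒ not provably equivalent.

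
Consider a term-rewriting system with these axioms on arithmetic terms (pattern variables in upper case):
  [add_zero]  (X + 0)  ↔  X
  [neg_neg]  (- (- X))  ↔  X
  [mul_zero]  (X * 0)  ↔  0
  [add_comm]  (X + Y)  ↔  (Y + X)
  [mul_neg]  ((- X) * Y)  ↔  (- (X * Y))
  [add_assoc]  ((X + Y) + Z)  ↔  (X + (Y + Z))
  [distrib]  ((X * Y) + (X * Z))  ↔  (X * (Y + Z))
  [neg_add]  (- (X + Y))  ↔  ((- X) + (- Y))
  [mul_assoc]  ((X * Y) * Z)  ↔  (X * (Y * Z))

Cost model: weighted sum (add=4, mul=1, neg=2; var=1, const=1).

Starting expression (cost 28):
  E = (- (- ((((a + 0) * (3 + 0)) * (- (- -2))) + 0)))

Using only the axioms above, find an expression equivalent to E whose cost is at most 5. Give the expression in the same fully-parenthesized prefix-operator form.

((a * 3) * -2)   [cost 5]

1. [neg_neg →] (- (- ((((a + 0) * (3 + 0)) * (- (- -2))) + 0)))  →  ((((a + 0) * (3 + 0)) * (- (- -2))) + 0)
2. [add_zero →] ((((a + 0) * (3 + 0)) * (- (- -2))) + 0)  →  (((a + 0) * (3 + 0)) * (- (- -2)))
3. [neg_neg →] (- (- -2))  →  -2;  E = (((a + 0) * (3 + 0)) * -2)
4. [add_zero →] (3 + 0)  →  3;  E = (((a + 0) * 3) * -2)
5. [add_zero →] (a + 0)  →  a;  cost 5 ≤ 5, done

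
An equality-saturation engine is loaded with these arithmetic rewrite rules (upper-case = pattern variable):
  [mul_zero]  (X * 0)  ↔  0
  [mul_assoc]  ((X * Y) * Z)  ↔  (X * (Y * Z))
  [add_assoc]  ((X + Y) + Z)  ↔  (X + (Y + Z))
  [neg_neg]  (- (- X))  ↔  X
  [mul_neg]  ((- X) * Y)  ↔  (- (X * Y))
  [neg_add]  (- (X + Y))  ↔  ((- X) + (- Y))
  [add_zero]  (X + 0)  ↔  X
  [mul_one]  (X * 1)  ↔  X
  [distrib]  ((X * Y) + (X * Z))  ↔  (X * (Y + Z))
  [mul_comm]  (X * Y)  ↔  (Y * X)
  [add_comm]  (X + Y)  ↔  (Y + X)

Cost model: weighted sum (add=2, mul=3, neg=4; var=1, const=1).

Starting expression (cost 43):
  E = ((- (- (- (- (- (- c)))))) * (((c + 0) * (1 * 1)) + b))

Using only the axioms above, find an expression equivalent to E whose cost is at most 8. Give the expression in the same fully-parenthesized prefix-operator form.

1. [neg_neg →] (- (- (- (- (- c)))))  →  (- (- (- c)));  E = ((- (- (- (- c)))) * (((c + 0) * (1 * 1)) + b))
2. [add_zero →] (c + 0)  →  c;  E = ((- (- (- (- c)))) * ((c * (1 * 1)) + b))
3. [mul_one →] (1 * 1)  →  1;  E = ((- (- (- (- c)))) * ((c * 1) + b))
4. [neg_neg →] (- (- c))  →  c;  E = ((- (- c)) * ((c * 1) + b))
5. [neg_neg →] (- (- c))  →  c;  E = (c * ((c * 1) + b))
6. [mul_one →] (c * 1)  →  c;  cost 8 ≤ 8, done

(c * (c + b))   [cost 8]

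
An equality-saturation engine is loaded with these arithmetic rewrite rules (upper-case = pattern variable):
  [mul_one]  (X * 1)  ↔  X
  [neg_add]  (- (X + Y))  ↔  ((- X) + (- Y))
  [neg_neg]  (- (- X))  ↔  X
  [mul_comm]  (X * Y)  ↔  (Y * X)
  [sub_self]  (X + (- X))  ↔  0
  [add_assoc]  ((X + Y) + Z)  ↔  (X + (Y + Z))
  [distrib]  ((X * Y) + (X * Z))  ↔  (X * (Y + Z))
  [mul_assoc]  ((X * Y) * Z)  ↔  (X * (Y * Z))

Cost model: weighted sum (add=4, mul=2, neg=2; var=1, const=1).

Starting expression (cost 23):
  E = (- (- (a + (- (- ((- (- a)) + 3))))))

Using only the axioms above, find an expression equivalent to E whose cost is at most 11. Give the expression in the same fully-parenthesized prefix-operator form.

(1) (- (- (a + (- (- ((- (- a)) + 3))))))  =[neg_neg →]=  (a + (- (- ((- (- a)) + 3))))
(2) (- (- a))  =[neg_neg →]=  a    ⊢ (a + (- (- (a + 3))))
(3) (- (- (a + 3)))  =[neg_neg →]=  (a + 3)    ⊢ cost 11, within 11

(a + (a + 3))   [cost 11]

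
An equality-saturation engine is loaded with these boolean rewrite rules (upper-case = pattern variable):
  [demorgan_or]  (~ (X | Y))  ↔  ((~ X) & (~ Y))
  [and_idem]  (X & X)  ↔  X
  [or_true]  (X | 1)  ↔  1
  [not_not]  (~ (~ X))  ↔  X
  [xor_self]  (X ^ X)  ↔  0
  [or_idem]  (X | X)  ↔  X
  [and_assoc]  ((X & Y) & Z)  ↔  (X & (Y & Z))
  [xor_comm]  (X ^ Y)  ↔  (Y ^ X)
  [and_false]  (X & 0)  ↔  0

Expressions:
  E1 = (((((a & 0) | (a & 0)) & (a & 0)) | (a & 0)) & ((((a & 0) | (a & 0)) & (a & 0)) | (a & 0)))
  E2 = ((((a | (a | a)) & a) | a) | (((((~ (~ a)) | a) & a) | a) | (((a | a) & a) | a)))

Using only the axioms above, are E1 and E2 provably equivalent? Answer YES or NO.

NO

The axioms are sound identities: if E1 ↔* E2 then E1 and E2 evaluate identically under any assignment.
Under a=1: E1 evaluates to 0, E2 to 1. Distinct ⇒ no rewrite sequence connects them.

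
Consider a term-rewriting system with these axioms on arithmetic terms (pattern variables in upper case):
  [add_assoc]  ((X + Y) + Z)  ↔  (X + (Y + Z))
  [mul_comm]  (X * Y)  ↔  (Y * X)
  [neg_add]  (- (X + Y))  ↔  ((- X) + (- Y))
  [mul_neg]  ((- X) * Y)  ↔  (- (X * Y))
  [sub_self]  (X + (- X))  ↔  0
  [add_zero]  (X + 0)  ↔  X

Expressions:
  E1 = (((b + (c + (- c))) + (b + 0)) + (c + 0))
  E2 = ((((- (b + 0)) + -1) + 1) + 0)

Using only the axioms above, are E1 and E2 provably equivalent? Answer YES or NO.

The axioms are sound identities: if E1 ↔* E2 then E1 and E2 evaluate identically under any assignment.
Under b=0, c=1: E1 evaluates to 1, E2 to 0. Distinct ⇒ no rewrite sequence connects them.

NO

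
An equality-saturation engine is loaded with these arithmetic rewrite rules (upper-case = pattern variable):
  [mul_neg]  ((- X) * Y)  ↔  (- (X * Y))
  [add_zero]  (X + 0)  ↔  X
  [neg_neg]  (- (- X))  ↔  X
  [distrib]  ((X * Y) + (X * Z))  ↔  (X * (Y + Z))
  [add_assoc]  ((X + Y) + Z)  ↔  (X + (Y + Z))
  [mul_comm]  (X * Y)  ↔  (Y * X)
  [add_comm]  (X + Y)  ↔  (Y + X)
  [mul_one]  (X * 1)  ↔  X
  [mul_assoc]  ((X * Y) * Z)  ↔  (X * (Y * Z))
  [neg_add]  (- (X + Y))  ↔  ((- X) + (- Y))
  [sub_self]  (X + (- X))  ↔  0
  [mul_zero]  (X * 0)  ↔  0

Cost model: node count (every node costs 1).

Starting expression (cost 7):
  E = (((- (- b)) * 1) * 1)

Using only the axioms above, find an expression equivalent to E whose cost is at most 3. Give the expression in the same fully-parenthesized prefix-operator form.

step 1: mul_one (→) rewrites ((- (- b)) * 1) into (- (- b)), now ((- (- b)) * 1)
step 2: mul_neg (→) rewrites ((- (- b)) * 1) into (- ((- b) * 1))
step 3: mul_one (→) rewrites ((- b) * 1) into (- b), reaching cost 3 (bound 3)

(- (- b))   [cost 3]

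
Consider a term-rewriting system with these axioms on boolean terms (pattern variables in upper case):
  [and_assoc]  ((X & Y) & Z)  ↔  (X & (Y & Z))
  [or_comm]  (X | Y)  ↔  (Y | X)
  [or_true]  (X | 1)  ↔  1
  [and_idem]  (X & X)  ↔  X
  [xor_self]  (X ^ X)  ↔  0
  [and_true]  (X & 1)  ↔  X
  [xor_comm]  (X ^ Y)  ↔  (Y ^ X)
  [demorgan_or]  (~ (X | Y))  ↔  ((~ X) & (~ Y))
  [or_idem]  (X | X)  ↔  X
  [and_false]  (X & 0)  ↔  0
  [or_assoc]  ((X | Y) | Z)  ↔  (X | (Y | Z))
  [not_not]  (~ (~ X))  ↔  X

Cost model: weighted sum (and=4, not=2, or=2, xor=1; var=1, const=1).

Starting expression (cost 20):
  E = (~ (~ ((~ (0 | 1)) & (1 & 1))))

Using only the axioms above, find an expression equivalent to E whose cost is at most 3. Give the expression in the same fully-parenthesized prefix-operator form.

(~ 1)   [cost 3]

(1) (~ (~ ((~ (0 | 1)) & (1 & 1))))  =[not_not →]=  ((~ (0 | 1)) & (1 & 1))
(2) (1 & 1)  =[and_true →]=  1    ⊢ ((~ (0 | 1)) & 1)
(3) (0 | 1)  =[or_true →]=  1    ⊢ ((~ 1) & 1)
(4) ((~ 1) & 1)  =[and_true →]=  (~ 1)    ⊢ cost 3, within 3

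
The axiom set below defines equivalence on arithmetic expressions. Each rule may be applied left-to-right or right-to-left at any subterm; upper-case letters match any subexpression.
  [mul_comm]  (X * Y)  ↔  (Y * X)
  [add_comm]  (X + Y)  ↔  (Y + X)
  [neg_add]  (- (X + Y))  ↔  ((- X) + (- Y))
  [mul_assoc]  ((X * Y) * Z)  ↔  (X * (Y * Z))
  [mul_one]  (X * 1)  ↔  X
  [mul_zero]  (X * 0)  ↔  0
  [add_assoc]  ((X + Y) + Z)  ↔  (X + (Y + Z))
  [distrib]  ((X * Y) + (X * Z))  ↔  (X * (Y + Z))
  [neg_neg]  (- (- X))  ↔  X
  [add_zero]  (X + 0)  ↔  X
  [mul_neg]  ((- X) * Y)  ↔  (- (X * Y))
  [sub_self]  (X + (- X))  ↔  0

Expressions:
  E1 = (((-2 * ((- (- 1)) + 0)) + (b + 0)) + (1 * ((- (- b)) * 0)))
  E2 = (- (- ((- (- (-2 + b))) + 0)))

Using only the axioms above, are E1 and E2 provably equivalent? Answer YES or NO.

YES

step 1: neg_neg (→) rewrites (- (- 1)) into 1, now (((-2 * (1 + 0)) + (b + 0)) + (1 * ((- (- b)) * 0)))
step 2: add_zero (→) rewrites (1 + 0) into 1, now (((-2 * 1) + (b + 0)) + (1 * ((- (- b)) * 0)))
step 3: add_zero (→) rewrites (b + 0) into b, now (((-2 * 1) + b) + (1 * ((- (- b)) * 0)))
step 4: neg_neg (→) rewrites (- (- b)) into b, now (((-2 * 1) + b) + (1 * (b * 0)))
step 5: mul_zero (→) rewrites (b * 0) into 0, now (((-2 * 1) + b) + (1 * 0))
step 6: mul_zero (→) rewrites (1 * 0) into 0, now (((-2 * 1) + b) + 0)
step 7: mul_one (→) rewrites (-2 * 1) into -2, now ((-2 + b) + 0)
step 8: add_zero (→) rewrites ((-2 + b) + 0) into (-2 + b)
step 9: neg_neg (←) rewrites (-2 + b) into (- (- (-2 + b)))
step 10: neg_neg (←) rewrites (- (- (-2 + b))) into (- (- (- (- (-2 + b)))))
step 11: add_zero (←) rewrites (- (- (-2 + b))) into ((- (- (-2 + b))) + 0), which is E2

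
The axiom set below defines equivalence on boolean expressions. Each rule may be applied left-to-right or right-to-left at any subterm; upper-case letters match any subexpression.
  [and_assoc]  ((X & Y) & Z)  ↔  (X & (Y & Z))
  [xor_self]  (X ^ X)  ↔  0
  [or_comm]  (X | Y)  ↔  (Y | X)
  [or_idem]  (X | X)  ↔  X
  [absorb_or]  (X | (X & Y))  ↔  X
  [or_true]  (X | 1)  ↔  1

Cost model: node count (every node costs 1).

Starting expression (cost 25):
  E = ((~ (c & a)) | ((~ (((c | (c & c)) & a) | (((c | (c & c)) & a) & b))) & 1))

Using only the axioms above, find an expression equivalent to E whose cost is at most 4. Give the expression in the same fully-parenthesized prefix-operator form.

step 1: absorb_or (→) rewrites (((c | (c & c)) & a) | (((c | (c & c)) & a) & b)) into ((c | (c & c)) & a), now ((~ (c & a)) | ((~ ((c | (c & c)) & a)) & 1))
step 2: absorb_or (→) rewrites (c | (c & c)) into c, now ((~ (c & a)) | ((~ (c & a)) & 1))
step 3: absorb_or (→) rewrites ((~ (c & a)) | ((~ (c & a)) & 1)) into (~ (c & a)), reaching cost 4 (bound 4)

(~ (c & a))   [cost 4]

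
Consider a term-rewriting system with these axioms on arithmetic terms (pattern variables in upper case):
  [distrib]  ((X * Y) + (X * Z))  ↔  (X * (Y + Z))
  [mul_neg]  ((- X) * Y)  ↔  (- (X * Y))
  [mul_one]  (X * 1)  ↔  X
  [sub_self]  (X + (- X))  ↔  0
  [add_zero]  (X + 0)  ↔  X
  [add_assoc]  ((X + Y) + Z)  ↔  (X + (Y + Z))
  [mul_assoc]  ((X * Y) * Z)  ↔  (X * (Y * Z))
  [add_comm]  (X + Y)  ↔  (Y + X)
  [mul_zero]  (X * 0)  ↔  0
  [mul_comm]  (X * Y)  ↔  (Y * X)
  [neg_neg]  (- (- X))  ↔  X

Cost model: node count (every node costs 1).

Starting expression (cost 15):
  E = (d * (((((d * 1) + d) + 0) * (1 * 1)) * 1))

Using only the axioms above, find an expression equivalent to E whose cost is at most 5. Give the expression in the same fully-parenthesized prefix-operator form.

(d * (d + d))   [cost 5]

(1) (((((d * 1) + d) + 0) * (1 * 1)) * 1)  =[mul_one →]=  ((((d * 1) + d) + 0) * (1 * 1))    ⊢ (d * ((((d * 1) + d) + 0) * (1 * 1)))
(2) (1 * 1)  =[mul_one →]=  1    ⊢ (d * ((((d * 1) + d) + 0) * 1))
(3) (((d * 1) + d) + 0)  =[add_zero →]=  ((d * 1) + d)    ⊢ (d * (((d * 1) + d) * 1))
(4) (((d * 1) + d) * 1)  =[mul_one →]=  ((d * 1) + d)    ⊢ (d * ((d * 1) + d))
(5) (d * 1)  =[mul_one →]=  d    ⊢ cost 5, within 5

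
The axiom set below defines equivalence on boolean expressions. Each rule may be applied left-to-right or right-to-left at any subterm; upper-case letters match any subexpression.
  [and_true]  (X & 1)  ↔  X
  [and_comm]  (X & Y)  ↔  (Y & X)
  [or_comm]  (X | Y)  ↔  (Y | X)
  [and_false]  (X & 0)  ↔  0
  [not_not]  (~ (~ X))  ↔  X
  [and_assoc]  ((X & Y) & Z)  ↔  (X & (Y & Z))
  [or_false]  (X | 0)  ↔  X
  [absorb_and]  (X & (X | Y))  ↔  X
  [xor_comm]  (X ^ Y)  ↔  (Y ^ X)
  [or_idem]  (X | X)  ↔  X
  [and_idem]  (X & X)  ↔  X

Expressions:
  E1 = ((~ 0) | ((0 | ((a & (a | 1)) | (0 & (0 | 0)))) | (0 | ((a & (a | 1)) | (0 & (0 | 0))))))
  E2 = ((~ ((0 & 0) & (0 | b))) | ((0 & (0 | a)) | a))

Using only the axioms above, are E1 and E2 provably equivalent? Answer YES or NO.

step 1: or_idem (→) rewrites ((0 | ((a & (a | 1)) | (0 & (0 | 0)))) | (0 | ((a & (a | 1)) | (0 & (0 | 0))))) into (0 | ((a & (a | 1)) | (0 & (0 | 0)))), now ((~ 0) | (0 | ((a & (a | 1)) | (0 & (0 | 0)))))
step 2: absorb_and (→) rewrites (a & (a | 1)) into a, now ((~ 0) | (0 | (a | (0 & (0 | 0)))))
step 3: absorb_and (→) rewrites (0 & (0 | 0)) into 0, now ((~ 0) | (0 | (a | 0)))
step 4: or_false (→) rewrites (a | 0) into a, now ((~ 0) | (0 | a))
step 5: absorb_and (←) rewrites 0 into (0 & (0 | b)), now ((~ (0 & (0 | b))) | (0 | a))
step 6: and_false (←) rewrites 0 into (0 & 0), now ((~ ((0 & 0) & (0 | b))) | (0 | a))
step 7: absorb_and (←) rewrites 0 into (0 & (0 | a)), which is E2

YES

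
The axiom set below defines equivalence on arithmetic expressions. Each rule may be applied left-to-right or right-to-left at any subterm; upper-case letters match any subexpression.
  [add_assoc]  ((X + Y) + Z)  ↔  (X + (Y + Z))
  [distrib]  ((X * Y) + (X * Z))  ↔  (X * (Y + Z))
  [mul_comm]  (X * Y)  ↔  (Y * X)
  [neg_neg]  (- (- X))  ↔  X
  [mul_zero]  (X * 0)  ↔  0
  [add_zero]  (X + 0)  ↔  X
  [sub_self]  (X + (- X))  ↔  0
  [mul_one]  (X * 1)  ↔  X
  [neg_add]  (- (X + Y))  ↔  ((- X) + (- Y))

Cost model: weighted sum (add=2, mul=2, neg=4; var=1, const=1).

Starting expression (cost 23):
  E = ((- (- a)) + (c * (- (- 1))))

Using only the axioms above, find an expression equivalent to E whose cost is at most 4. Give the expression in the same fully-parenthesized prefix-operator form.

(1) (- (- 1))  =[neg_neg →]=  1    ⊢ ((- (- a)) + (c * 1))
(2) (- (- a))  =[neg_neg →]=  a    ⊢ (a + (c * 1))
(3) (c * 1)  =[mul_one →]=  c    ⊢ cost 4, within 4

(a + c)   [cost 4]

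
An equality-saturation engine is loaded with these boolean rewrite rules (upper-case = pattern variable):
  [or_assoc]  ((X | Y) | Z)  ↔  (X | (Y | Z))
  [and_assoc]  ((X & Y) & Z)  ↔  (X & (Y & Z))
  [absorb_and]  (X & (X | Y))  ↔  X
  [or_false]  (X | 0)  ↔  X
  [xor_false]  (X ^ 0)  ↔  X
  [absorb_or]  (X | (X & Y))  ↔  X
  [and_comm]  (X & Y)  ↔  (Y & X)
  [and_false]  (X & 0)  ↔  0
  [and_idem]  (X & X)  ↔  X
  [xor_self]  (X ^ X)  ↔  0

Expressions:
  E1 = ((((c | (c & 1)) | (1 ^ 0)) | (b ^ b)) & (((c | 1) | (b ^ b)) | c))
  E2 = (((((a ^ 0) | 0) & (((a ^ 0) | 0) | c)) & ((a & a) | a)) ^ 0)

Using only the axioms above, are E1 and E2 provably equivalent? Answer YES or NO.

The axioms are sound identities: if E1 ↔* E2 then E1 and E2 evaluate identically under any assignment.
Under a=0, b=0, c=0: E1 evaluates to 1, E2 to 0. Distinct ⇒ no rewrite sequence connects them.

NO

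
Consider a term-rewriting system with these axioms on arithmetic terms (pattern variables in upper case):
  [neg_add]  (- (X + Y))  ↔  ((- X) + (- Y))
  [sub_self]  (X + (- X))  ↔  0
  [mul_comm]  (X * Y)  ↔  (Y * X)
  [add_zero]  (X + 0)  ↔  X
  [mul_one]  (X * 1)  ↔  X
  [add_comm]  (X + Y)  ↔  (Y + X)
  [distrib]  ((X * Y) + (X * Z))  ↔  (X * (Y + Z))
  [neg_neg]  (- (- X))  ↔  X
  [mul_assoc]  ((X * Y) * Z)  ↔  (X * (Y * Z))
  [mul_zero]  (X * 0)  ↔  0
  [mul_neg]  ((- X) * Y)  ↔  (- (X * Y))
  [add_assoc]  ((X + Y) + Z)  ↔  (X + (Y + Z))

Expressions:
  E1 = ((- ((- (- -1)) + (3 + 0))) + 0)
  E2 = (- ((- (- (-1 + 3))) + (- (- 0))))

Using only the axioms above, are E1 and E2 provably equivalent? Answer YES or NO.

(1) ((- ((- (- -1)) + (3 + 0))) + 0)  =[add_zero →]=  (- ((- (- -1)) + (3 + 0)))
(2) (- (- -1))  =[neg_neg →]=  -1    ⊢ (- (-1 + (3 + 0)))
(3) (3 + 0)  =[add_zero →]=  3    ⊢ (- (-1 + 3))
(4) (-1 + 3)  =[neg_neg ←]=  (- (- (-1 + 3)))    ⊢ (- (- (- (-1 + 3))))
(5) (- (- (-1 + 3)))  =[add_zero ←]=  ((- (- (-1 + 3))) + 0)    ⊢ (- ((- (- (-1 + 3))) + 0))
(6) 0  =[neg_neg ←]=  (- (- 0))    ⊢ E2

YES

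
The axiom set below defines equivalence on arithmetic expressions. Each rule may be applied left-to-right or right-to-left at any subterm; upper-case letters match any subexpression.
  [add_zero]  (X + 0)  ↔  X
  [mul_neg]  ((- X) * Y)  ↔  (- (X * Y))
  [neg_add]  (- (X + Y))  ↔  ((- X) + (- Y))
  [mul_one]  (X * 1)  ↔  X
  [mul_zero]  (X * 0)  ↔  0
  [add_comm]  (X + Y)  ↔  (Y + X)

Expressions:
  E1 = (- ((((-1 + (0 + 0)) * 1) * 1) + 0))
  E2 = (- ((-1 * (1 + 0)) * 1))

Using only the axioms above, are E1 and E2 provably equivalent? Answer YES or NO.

1. [add_zero →] (0 + 0)  →  0;  E1 = (- ((((-1 + 0) * 1) * 1) + 0))
2. [add_zero →] (-1 + 0)  →  -1;  E1 = (- (((-1 * 1) * 1) + 0))
3. [mul_one →] (-1 * 1)  →  -1;  E1 = (- ((-1 * 1) + 0))
4. [add_zero →] ((-1 * 1) + 0)  →  (-1 * 1);  E1 = (- (-1 * 1))
5. [mul_one ←] -1  →  (-1 * 1);  E1 = (- ((-1 * 1) * 1))
6. [add_zero ←] 1  →  (1 + 0);  this is E2

YES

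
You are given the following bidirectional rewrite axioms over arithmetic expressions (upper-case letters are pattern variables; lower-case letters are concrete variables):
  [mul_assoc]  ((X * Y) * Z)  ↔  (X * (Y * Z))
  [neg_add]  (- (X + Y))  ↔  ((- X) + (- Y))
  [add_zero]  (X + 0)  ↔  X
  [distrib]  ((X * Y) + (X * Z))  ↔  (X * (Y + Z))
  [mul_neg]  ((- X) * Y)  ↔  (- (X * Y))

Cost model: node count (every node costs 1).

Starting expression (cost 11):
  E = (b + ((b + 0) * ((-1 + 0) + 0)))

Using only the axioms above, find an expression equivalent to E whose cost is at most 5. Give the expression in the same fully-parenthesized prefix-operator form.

(b + (b * -1))   [cost 5]

1. [add_zero →] (-1 + 0)  →  -1;  E = (b + ((b + 0) * (-1 + 0)))
2. [add_zero →] (b + 0)  →  b;  E = (b + (b * (-1 + 0)))
3. [add_zero →] (-1 + 0)  →  -1;  cost 5 ≤ 5, done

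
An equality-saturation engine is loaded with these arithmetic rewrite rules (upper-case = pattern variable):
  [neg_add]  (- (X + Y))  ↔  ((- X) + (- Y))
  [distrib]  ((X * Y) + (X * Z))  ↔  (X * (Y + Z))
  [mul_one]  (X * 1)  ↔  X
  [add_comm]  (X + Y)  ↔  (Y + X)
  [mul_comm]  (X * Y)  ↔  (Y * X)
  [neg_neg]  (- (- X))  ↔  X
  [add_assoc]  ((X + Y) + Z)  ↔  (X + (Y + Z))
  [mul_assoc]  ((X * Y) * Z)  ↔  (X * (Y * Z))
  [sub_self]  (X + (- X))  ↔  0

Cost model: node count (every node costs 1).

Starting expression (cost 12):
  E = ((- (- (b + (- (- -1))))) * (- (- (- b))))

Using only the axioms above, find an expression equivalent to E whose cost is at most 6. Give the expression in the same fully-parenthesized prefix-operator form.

step 1: neg_neg (→) rewrites (- (- (- b))) into (- b), now ((- (- (b + (- (- -1))))) * (- b))
step 2: neg_neg (→) rewrites (- (- (b + (- (- -1))))) into (b + (- (- -1))), now ((b + (- (- -1))) * (- b))
step 3: neg_neg (→) rewrites (- (- -1)) into -1, reaching cost 6 (bound 6)

((b + -1) * (- b))   [cost 6]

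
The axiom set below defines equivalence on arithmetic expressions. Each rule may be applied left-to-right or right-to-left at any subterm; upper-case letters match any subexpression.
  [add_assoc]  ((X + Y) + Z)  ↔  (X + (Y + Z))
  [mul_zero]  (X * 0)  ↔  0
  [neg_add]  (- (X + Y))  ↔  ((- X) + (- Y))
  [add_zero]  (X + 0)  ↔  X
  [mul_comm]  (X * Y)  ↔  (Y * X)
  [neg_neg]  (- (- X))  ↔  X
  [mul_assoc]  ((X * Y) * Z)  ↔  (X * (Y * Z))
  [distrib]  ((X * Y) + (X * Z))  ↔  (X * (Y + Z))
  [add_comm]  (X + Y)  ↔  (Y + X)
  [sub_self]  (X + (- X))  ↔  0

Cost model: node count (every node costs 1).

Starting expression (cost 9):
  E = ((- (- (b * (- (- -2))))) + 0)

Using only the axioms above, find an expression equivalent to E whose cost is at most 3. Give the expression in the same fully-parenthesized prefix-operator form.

1. [neg_neg →] (- (- -2))  →  -2;  E = ((- (- (b * -2))) + 0)
2. [add_zero →] ((- (- (b * -2))) + 0)  →  (- (- (b * -2)))
3. [neg_neg →] (- (- (b * -2)))  →  (b * -2);  cost 3 ≤ 3, done

(b * -2)   [cost 3]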